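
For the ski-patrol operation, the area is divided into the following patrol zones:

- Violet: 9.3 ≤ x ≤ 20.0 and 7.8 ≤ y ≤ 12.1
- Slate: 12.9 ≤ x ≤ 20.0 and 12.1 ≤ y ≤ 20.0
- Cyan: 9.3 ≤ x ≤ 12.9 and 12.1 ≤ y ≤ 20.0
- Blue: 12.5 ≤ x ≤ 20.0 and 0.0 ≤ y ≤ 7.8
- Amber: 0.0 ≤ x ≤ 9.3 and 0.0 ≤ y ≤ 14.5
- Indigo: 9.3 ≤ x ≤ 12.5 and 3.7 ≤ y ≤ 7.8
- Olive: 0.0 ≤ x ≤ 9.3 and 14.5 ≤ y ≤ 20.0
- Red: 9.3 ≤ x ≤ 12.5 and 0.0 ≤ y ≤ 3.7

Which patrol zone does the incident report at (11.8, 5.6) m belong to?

The point has x = 11.8 and y = 5.6.
Only Indigo satisfies 9.3 ≤ x ≤ 12.5 and 3.7 ≤ y ≤ 7.8.

Indigo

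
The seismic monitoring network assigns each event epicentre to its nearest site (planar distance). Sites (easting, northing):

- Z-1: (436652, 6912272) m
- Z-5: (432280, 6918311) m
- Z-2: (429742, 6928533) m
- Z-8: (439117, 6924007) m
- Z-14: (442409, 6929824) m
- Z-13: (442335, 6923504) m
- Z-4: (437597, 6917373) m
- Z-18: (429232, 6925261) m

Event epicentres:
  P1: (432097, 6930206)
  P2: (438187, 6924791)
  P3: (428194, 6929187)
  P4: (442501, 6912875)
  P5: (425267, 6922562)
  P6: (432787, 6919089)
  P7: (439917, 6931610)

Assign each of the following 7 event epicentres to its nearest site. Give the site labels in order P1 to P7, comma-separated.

P1 → Z-2 (d²=8344954.00)
P2 → Z-8 (d²=1479556.00)
P3 → Z-2 (d²=2824020.00)
P4 → Z-1 (d²=34574410.00)
P5 → Z-18 (d²=23005826.00)
P6 → Z-5 (d²=862333.00)
P7 → Z-14 (d²=9399860.00)

Z-2, Z-8, Z-2, Z-1, Z-18, Z-5, Z-14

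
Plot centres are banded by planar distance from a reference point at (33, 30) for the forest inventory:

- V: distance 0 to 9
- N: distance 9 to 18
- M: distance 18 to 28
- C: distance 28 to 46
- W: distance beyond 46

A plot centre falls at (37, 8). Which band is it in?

M

Distance = √((37−33)² + (8−30)²) = √(16.000 + 484.000) = 22.361.
18 ≤ 22.361 < 28 → M.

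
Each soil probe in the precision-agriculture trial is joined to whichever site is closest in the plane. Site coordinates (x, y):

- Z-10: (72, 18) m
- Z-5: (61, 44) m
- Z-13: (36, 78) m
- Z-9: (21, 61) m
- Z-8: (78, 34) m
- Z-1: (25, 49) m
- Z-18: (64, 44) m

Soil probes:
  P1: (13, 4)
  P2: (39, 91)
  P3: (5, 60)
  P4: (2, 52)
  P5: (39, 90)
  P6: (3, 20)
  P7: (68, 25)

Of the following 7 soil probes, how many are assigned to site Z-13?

2

P1 → Z-1
P2 → Z-13
P3 → Z-9
P4 → Z-9
P5 → Z-13
P6 → Z-1
P7 → Z-10
2 of the 7 go to Z-13.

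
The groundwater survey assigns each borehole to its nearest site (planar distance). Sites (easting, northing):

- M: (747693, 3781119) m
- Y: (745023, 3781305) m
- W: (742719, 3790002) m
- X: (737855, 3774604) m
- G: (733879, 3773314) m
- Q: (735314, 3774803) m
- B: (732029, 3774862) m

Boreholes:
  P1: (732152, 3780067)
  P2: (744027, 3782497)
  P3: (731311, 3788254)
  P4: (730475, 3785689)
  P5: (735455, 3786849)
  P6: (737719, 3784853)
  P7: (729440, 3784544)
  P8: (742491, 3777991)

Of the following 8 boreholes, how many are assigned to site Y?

2

P1 → B
P2 → Y
P3 → W
P4 → B
P5 → W
P6 → W
P7 → B
P8 → Y
2 of the 8 go to Y.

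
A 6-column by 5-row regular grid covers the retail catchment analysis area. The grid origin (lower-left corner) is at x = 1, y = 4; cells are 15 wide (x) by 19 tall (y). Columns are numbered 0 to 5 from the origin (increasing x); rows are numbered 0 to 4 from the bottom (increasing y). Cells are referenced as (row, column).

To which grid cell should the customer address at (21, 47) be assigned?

(2, 1)

Column index: ⌊(21 − 1) / 15⌋ = ⌊1.333⌋ = 1
Row offset from origin: ⌊(47 − 4) / 19⌋ = ⌊2.263⌋ = 2 → row 2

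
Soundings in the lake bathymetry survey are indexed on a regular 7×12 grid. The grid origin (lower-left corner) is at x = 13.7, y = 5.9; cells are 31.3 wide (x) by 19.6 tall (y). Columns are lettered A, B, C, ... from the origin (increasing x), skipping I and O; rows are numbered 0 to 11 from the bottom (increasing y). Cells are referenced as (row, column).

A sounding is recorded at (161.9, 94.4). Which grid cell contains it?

(4, E)

Column index: ⌊(161.9 − 13.7) / 31.3⌋ = ⌊4.735⌋ = 4 → column E
Row offset from origin: ⌊(94.4 − 5.9) / 19.6⌋ = ⌊4.515⌋ = 4 → row 4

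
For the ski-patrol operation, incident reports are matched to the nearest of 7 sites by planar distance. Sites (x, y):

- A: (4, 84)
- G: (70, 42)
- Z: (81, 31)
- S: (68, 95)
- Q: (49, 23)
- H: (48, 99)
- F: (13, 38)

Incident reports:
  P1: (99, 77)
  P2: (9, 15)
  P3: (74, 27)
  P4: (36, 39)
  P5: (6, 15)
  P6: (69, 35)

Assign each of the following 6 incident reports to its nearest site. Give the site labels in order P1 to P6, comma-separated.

S, F, Z, Q, F, G

P1 → S (d²=1285.00)
P2 → F (d²=545.00)
P3 → Z (d²=65.00)
P4 → Q (d²=425.00)
P5 → F (d²=578.00)
P6 → G (d²=50.00)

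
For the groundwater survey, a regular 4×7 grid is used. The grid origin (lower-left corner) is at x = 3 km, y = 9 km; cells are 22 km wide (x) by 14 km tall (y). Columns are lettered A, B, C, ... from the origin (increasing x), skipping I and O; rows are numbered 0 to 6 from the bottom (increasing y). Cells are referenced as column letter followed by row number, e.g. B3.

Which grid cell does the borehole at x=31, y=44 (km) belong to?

B2

Column index: ⌊(31 − 3) / 22⌋ = ⌊1.273⌋ = 1 → column B
Row offset from origin: ⌊(44 − 9) / 14⌋ = ⌊2.500⌋ = 2 → row 2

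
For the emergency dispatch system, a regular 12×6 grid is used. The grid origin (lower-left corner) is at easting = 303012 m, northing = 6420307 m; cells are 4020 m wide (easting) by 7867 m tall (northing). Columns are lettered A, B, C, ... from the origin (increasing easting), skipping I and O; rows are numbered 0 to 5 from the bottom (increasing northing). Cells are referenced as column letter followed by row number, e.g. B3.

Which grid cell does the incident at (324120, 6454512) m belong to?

Column index: ⌊(324120 − 303012) / 4020⌋ = ⌊5.251⌋ = 5 → column F
Row offset from origin: ⌊(6454512 − 6420307) / 7867⌋ = ⌊4.348⌋ = 4 → row 4

F4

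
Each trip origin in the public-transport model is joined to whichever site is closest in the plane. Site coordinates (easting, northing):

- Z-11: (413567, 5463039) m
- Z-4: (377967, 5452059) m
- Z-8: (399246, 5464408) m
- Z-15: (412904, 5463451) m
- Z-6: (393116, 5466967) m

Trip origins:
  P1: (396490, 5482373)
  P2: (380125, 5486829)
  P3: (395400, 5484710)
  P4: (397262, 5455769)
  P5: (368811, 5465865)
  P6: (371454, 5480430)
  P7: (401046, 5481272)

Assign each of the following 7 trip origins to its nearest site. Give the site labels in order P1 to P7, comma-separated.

P1 → Z-6 (d²=248728712.00)
P2 → Z-6 (d²=563265125.00)
P3 → Z-6 (d²=320030705.00)
P4 → Z-8 (d²=78568577.00)
P5 → Z-4 (d²=274437972.00)
P6 → Z-6 (d²=650494613.00)
P7 → Z-6 (d²=267517925.00)

Z-6, Z-6, Z-6, Z-8, Z-4, Z-6, Z-6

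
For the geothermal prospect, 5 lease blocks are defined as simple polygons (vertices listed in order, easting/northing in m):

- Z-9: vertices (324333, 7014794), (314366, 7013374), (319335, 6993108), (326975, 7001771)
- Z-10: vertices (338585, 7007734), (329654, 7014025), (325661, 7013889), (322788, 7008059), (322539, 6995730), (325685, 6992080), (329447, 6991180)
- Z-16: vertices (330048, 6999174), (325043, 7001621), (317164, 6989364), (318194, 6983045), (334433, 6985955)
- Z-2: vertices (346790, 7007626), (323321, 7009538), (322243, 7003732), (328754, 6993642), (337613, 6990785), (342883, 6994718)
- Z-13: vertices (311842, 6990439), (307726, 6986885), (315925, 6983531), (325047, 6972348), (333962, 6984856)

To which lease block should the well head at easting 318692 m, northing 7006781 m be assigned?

Cast a ray rightward from (318692, 7006781). For each polygon, the edges (by vertex number in listed order) whose endpoints lie on opposite sides of northing = 7006781, where each meets that height, and whether that is right or left of the point:
Z-9: 2–3 at easting≈315982.5 (left), 4–1 at easting≈325958.6 (right) → 1 crossing.
Z-10: 4–5 at easting≈322762.2 (right), 7–1 at easting≈338058.9 (right) → 2 crossings.
Z-16: no edge straddles that height → 0 crossings.
Z-2: 2–3 at easting≈322809.1 (right), 6–1 at easting≈346534.2 (right) → 2 crossings.
Z-13: no edge straddles that height → 0 crossings.
Only Z-9 has an odd count, so the point is inside Z-9.

Z-9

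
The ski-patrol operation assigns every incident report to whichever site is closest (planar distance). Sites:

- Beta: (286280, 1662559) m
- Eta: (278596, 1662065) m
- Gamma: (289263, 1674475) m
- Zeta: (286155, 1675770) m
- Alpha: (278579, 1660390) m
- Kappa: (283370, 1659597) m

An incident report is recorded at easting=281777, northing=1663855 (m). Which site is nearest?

Squared distances to each site:
Beta: 21956625.000; Eta: 13322861.000; Gamma: 168824596.000; Zeta: 161134109.000; Alpha: 22233429.000; Kappa: 20668213.000.
Minimum at Eta.

Eta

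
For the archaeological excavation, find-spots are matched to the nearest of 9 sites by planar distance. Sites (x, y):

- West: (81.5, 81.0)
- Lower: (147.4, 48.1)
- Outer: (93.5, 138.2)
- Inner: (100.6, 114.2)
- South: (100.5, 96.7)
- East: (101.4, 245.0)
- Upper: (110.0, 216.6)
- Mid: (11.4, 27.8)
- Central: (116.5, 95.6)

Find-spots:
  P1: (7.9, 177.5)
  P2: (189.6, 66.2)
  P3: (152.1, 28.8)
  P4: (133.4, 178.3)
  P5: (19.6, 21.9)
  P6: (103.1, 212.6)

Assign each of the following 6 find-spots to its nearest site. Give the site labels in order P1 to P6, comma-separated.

P1 → Outer (d²=8871.85)
P2 → Lower (d²=2108.45)
P3 → Lower (d²=394.58)
P4 → Upper (d²=2014.45)
P5 → Mid (d²=102.05)
P6 → Upper (d²=63.61)

Outer, Lower, Lower, Upper, Mid, Upper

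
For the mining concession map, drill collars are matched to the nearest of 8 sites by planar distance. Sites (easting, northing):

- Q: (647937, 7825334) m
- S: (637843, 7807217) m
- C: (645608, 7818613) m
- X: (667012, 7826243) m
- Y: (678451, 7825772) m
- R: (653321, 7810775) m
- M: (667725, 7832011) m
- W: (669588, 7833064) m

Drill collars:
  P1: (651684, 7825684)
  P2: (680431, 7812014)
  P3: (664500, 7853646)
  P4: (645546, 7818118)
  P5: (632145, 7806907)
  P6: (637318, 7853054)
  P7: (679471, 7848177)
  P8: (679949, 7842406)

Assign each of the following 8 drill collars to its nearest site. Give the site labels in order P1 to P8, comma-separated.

Q, Y, W, C, S, Q, W, W

P1 → Q (d²=14162509.00)
P2 → Y (d²=193202964.00)
P3 → W (d²=449506468.00)
P4 → C (d²=248869.00)
P5 → S (d²=32563304.00)
P6 → Q (d²=881161561.00)
P7 → W (d²=326076458.00)
P8 → W (d²=194623285.00)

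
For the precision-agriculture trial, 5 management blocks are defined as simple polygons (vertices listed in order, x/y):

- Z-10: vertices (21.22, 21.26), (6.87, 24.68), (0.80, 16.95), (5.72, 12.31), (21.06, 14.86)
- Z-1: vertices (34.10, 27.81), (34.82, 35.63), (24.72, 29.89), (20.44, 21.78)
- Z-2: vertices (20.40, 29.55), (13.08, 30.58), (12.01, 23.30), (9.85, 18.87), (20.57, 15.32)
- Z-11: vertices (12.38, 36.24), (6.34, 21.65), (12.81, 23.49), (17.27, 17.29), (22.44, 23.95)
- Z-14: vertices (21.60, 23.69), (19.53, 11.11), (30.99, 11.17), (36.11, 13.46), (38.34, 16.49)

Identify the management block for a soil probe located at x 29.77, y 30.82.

Cast a ray rightward from (29.77, 30.82). For each polygon, the edges (by vertex number in listed order) whose endpoints lie on opposite sides of y = 30.82, where each meets that height, and whether that is right or left of the point:
Z-10: no edge straddles that height → 0 crossings.
Z-1: 1–2 at x≈34.377 (right), 2–3 at x≈26.356 (left) → 1 crossing.
Z-2: no edge straddles that height → 0 crossings.
Z-11: 1–2 at x≈10.136 (left), 5–1 at x≈16.817 (left) → 0 crossings.
Z-14: no edge straddles that height → 0 crossings.
Only Z-1 has an odd count, so the point is inside Z-1.

Z-1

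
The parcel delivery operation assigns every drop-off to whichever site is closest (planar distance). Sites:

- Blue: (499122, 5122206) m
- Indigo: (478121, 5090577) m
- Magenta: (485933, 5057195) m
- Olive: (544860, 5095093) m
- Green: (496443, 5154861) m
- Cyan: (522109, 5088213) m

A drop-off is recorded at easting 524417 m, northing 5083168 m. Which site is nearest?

Cyan

Squared distances to each site:
Blue: 2163802469.000; Indigo: 2198212897.000; Magenta: 2155614985.000; Olive: 560121874.000; Green: 5922430925.000; Cyan: 30778889.000.
Minimum at Cyan.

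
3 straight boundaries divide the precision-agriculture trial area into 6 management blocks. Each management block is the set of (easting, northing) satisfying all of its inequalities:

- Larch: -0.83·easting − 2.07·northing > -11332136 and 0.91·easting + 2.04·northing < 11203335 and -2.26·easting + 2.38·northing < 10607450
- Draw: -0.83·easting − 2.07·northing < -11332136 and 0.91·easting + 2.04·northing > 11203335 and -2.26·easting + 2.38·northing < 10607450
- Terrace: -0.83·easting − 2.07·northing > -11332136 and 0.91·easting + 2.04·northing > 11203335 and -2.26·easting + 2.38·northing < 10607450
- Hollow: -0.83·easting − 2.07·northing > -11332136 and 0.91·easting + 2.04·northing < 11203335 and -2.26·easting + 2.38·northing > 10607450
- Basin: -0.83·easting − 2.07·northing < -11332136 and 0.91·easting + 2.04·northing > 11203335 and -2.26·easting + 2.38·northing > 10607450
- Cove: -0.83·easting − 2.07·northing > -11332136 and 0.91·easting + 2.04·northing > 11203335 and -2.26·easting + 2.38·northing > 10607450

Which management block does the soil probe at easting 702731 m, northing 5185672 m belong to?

Cove

-0.83·702731 − 2.07·5185672 = -11317607.770, which is > -11332136
0.91·702731 + 2.04·5185672 = 11218256.090, which is > 11203335
-2.26·702731 + 2.38·5185672 = 10753727.300, which is > 10607450
This sign pattern matches Cove.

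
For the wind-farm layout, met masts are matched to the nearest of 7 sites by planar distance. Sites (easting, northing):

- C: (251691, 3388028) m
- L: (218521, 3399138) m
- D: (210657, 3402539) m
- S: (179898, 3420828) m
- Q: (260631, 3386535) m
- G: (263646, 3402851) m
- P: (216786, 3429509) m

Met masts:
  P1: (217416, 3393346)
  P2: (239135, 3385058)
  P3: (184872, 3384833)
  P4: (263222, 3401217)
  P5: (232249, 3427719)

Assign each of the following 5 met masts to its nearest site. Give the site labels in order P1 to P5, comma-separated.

L, C, D, G, P

P1 → L (d²=34768289.00)
P2 → C (d²=166474036.00)
P3 → D (d²=978368661.00)
P4 → G (d²=2849732.00)
P5 → P (d²=242308469.00)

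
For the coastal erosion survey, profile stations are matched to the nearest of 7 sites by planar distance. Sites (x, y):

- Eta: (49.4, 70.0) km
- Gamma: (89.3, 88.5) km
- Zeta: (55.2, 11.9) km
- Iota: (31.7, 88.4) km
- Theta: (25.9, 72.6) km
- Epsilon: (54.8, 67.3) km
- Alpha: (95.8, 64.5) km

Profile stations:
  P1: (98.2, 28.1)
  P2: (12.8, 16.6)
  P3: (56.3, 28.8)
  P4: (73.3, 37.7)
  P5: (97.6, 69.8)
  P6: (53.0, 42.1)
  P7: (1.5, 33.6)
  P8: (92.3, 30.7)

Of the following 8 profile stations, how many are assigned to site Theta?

P1 → Alpha
P2 → Zeta
P3 → Zeta
P4 → Zeta
P5 → Alpha
P6 → Epsilon
P7 → Theta
P8 → Alpha
1 of the 8 goes to Theta.

1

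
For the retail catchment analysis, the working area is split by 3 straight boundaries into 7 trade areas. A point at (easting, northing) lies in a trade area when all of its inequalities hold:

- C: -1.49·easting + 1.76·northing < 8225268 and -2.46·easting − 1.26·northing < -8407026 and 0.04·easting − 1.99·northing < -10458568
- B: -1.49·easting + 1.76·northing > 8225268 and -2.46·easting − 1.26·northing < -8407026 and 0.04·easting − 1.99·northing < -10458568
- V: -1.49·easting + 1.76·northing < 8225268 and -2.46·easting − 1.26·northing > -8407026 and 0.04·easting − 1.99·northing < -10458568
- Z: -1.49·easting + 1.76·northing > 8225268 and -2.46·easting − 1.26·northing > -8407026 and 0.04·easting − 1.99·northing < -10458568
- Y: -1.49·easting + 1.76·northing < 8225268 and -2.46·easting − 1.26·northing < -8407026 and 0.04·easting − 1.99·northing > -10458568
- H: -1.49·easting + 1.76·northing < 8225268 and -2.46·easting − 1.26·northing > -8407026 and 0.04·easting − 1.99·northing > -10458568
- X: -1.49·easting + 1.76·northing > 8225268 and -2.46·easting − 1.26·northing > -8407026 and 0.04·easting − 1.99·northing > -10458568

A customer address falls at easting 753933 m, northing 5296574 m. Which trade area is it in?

-1.49·753933 + 1.76·5296574 = 8198610.070, which is < 8225268
-2.46·753933 − 1.26·5296574 = -8528358.420, which is < -8407026
0.04·753933 − 1.99·5296574 = -10510024.940, which is < -10458568
This sign pattern matches C.

C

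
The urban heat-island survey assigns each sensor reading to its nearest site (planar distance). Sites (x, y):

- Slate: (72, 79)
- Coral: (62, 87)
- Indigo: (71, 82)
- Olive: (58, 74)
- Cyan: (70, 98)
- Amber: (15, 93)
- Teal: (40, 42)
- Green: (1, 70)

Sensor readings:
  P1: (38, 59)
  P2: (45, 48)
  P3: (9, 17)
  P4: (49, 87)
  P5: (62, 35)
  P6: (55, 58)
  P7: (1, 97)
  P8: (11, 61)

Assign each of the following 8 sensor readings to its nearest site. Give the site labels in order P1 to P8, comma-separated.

Teal, Teal, Teal, Coral, Teal, Olive, Amber, Green

P1 → Teal (d²=293.00)
P2 → Teal (d²=61.00)
P3 → Teal (d²=1586.00)
P4 → Coral (d²=169.00)
P5 → Teal (d²=533.00)
P6 → Olive (d²=265.00)
P7 → Amber (d²=212.00)
P8 → Green (d²=181.00)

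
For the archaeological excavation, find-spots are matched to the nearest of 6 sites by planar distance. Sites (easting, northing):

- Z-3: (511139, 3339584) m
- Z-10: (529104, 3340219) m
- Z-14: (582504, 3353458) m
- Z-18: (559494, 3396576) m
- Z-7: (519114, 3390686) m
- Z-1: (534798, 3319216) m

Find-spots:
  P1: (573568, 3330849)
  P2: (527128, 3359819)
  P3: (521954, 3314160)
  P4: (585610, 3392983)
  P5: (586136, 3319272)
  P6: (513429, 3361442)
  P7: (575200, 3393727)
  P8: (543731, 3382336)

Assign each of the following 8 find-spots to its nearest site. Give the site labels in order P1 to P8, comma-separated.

Z-14, Z-10, Z-1, Z-18, Z-14, Z-3, Z-18, Z-18

P1 → Z-14 (d²=591018977.00)
P2 → Z-10 (d²=388064576.00)
P3 → Z-1 (d²=190531472.00)
P4 → Z-18 (d²=694955105.00)
P5 → Z-14 (d²=1181874020.00)
P6 → Z-3 (d²=483016264.00)
P7 → Z-18 (d²=254795237.00)
P8 → Z-18 (d²=451249769.00)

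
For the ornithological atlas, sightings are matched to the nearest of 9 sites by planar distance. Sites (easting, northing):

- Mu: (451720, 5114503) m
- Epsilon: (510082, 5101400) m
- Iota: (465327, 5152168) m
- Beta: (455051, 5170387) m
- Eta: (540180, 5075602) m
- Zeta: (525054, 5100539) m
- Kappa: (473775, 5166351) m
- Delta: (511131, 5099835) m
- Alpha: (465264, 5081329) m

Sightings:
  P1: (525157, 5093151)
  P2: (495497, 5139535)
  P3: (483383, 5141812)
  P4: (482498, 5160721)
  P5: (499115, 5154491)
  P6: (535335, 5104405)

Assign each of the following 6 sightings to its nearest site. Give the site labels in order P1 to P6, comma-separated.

P1 → Zeta (d²=54593153.00)
P2 → Iota (d²=1069821589.00)
P3 → Iota (d²=433265872.00)
P4 → Kappa (d²=107787629.00)
P5 → Kappa (d²=782775200.00)
P6 → Zeta (d²=120644917.00)

Zeta, Iota, Iota, Kappa, Kappa, Zeta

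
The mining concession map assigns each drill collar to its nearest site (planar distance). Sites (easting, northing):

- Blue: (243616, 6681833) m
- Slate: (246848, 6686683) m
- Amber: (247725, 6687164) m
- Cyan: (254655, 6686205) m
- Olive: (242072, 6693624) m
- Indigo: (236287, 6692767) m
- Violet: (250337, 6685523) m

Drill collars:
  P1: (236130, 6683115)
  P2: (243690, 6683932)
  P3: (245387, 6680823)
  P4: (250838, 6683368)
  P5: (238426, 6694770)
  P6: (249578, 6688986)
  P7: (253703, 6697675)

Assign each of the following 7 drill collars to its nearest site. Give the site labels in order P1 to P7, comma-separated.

Blue, Blue, Blue, Violet, Indigo, Amber, Cyan

P1 → Blue (d²=57683720.00)
P2 → Blue (d²=4411277.00)
P3 → Blue (d²=4156541.00)
P4 → Violet (d²=4895026.00)
P5 → Indigo (d²=8587330.00)
P6 → Amber (d²=6753293.00)
P7 → Cyan (d²=132467204.00)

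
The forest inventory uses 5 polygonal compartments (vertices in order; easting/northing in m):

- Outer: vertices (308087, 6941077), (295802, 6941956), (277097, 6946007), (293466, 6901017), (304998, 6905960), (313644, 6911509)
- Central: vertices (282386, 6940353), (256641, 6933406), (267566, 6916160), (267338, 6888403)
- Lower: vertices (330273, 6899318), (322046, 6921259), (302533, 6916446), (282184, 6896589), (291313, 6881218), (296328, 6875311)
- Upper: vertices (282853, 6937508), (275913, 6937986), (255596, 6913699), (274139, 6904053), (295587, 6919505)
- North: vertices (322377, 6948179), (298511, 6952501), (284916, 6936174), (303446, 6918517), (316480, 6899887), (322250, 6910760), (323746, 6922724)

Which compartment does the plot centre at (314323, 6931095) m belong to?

Cast a ray rightward from (314323, 6931095). For each polygon, the edges (by vertex number in listed order) whose endpoints lie on opposite sides of northing = 6931095, where each meets that height, and whether that is right or left of the point:
Outer: 3–4 at easting≈282522.5 (left), 6–1 at easting≈309963.0 (left) → 0 crossings.
Central: 2–3 at easting≈258105.0 (left), 4–1 at easting≈279704.3 (left) → 0 crossings.
Lower: no edge straddles that height → 0 crossings.
Upper: 2–3 at easting≈270148.4 (left), 5–1 at easting≈287389.1 (left) → 0 crossings.
North: 3–4 at easting≈290246.1 (left), 7–1 at easting≈323295.8 (right) → 1 crossing.
Only North has an odd count, so the point is inside North.

North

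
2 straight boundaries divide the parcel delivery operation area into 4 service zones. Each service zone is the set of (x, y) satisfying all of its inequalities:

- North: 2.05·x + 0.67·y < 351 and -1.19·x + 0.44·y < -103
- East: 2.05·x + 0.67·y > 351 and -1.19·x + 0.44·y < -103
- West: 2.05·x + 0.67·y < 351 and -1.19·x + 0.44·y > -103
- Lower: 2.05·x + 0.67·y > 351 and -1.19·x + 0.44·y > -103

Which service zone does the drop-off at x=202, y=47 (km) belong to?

East

2.05·202 + 0.67·47 = 445.590, which is > 351
-1.19·202 + 0.44·47 = -219.700, which is < -103
This sign pattern matches East.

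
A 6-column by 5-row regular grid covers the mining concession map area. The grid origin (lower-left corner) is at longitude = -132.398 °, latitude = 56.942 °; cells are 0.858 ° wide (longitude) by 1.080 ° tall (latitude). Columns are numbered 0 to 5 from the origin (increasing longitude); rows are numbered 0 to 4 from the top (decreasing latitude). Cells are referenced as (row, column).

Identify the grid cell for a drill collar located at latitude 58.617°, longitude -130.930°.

(3, 1)

Column index: ⌊(-130.930 − -132.398) / 0.858⌋ = ⌊1.711⌋ = 1
Row offset from origin: ⌊(58.617 − 56.942) / 1.080⌋ = ⌊1.551⌋ = 1 → row 3 (counted from top)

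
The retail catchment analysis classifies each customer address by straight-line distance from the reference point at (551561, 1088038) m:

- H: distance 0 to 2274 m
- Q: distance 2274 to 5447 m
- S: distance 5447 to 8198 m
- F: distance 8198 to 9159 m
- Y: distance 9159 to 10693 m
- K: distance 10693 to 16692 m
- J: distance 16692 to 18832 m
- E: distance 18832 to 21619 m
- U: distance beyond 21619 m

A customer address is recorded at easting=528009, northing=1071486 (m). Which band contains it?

Distance = √((528009−551561)² + (1071486−1088038)²) = √(554696704.000 + 273968704.000) = 28786.549 m.
21619 ≤ 28786.549 < ∞ → U.

U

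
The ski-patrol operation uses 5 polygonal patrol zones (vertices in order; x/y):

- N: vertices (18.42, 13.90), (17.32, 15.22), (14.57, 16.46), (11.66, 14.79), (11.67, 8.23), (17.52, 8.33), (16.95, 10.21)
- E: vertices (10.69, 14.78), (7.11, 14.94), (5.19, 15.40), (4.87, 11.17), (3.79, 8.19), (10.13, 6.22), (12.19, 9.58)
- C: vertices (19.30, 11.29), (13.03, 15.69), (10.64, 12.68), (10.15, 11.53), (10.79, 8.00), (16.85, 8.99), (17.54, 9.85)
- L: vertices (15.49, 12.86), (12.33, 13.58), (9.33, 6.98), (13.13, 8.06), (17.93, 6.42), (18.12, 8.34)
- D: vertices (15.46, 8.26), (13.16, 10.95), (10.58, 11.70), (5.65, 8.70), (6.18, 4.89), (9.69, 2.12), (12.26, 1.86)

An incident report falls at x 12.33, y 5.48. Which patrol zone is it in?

Cast a ray rightward from (12.33, 5.48). For each polygon, the edges (by vertex number in listed order) whose endpoints lie on opposite sides of y = 5.48, where each meets that height, and whether that is right or left of the point:
N: no edge straddles that height → 0 crossings.
E: no edge straddles that height → 0 crossings.
C: no edge straddles that height → 0 crossings.
L: no edge straddles that height → 0 crossings.
D: 4–5 at x≈6.098 (left), 7–1 at x≈14.070 (right) → 1 crossing.
Only D has an odd count, so the point is inside D.

D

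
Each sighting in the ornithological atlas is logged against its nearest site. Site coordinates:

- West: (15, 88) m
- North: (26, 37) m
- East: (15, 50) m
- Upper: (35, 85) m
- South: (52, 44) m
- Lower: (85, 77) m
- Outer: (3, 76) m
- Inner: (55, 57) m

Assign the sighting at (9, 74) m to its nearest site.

Squared distances to each site:
West: 232.000; North: 1658.000; East: 612.000; Upper: 797.000; South: 2749.000; Lower: 5785.000; Outer: 40.000; Inner: 2405.000.
Minimum at Outer.

Outer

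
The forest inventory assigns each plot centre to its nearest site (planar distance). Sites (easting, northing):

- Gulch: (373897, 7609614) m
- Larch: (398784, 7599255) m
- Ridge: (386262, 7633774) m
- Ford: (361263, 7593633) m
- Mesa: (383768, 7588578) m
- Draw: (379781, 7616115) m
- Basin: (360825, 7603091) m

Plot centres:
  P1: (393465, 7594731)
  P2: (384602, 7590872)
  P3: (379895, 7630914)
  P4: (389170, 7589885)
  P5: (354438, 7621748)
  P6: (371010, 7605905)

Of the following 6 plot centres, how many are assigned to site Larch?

P1 → Larch
P2 → Mesa
P3 → Ridge
P4 → Mesa
P5 → Basin
P6 → Gulch
1 of the 6 goes to Larch.

1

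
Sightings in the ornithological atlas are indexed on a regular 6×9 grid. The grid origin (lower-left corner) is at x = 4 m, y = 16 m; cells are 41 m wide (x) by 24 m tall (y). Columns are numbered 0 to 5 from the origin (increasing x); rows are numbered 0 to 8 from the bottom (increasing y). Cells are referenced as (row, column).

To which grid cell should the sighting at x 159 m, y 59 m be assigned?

Column index: ⌊(159 − 4) / 41⌋ = ⌊3.780⌋ = 3
Row offset from origin: ⌊(59 − 16) / 24⌋ = ⌊1.792⌋ = 1 → row 1

(1, 3)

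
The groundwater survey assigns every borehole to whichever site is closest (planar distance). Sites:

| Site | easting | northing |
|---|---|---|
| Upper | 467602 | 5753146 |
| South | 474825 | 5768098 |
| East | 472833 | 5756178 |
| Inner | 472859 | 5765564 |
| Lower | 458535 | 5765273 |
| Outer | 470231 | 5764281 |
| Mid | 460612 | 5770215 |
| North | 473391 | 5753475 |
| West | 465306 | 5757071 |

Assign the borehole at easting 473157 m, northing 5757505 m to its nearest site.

Squared distances to each site:
Upper: 49858906.000; South: 114993873.000; East: 1865905.000; Inner: 65036285.000; Lower: 274144708.000; Outer: 54475652.000; Mid: 318921125.000; North: 16295656.000; West: 61826557.000.
Minimum at East.

East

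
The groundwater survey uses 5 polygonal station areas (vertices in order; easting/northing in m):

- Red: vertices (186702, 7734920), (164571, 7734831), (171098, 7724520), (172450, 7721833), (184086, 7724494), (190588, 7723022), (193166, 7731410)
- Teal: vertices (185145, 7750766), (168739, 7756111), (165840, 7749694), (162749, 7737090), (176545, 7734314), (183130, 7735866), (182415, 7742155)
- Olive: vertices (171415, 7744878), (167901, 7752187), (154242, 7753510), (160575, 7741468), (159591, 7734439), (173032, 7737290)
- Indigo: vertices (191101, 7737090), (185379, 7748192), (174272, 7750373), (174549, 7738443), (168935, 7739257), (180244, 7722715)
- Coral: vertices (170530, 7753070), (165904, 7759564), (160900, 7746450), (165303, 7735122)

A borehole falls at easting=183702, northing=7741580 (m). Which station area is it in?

Cast a ray rightward from (183702, 7741580). For each polygon, the edges (by vertex number in listed order) whose endpoints lie on opposite sides of northing = 7741580, where each meets that height, and whether that is right or left of the point:
Red: no edge straddles that height → 0 crossings.
Teal: 3–4 at easting≈163850.1 (left), 6–7 at easting≈182480.4 (left) → 0 crossings.
Olive: 3–4 at easting≈160516.1 (left), 6–1 at easting≈172117.8 (left) → 0 crossings.
Indigo: 1–2 at easting≈188786.8 (right), 3–4 at easting≈174476.2 (left) → 1 crossing.
Coral: 3–4 at easting≈162792.9 (left), 4–1 at easting≈167183.8 (left) → 0 crossings.
Only Indigo has an odd count, so the point is inside Indigo.

Indigo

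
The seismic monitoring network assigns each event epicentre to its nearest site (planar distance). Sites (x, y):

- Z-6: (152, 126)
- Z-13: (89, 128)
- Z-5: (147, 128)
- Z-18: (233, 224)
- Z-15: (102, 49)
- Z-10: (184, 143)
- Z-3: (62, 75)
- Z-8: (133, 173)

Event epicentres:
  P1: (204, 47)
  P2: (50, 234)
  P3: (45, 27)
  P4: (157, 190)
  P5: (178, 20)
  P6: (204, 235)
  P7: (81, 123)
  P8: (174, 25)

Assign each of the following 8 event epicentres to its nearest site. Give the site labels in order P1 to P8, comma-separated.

Z-6, Z-8, Z-3, Z-8, Z-15, Z-18, Z-13, Z-15

P1 → Z-6 (d²=8945.00)
P2 → Z-8 (d²=10610.00)
P3 → Z-3 (d²=2593.00)
P4 → Z-8 (d²=865.00)
P5 → Z-15 (d²=6617.00)
P6 → Z-18 (d²=962.00)
P7 → Z-13 (d²=89.00)
P8 → Z-15 (d²=5760.00)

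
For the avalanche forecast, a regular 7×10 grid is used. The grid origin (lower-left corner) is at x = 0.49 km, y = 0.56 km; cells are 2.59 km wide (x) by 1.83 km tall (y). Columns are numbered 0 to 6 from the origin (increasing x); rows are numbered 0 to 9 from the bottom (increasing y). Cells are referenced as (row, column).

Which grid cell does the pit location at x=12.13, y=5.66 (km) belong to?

Column index: ⌊(12.13 − 0.49) / 2.59⌋ = ⌊4.494⌋ = 4
Row offset from origin: ⌊(5.66 − 0.56) / 1.83⌋ = ⌊2.787⌋ = 2 → row 2

(2, 4)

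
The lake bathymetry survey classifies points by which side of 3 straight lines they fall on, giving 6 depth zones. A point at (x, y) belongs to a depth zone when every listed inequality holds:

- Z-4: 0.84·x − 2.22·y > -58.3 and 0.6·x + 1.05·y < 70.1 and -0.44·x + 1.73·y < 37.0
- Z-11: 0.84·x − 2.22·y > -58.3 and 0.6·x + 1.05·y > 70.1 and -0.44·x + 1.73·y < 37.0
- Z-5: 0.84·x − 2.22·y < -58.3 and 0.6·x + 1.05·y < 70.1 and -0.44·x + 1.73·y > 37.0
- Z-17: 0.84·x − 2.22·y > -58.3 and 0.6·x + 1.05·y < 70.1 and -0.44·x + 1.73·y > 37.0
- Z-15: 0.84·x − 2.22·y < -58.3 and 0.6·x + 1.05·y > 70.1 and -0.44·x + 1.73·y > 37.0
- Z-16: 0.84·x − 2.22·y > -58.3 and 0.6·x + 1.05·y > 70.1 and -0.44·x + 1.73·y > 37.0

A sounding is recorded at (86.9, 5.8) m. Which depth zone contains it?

Z-4

0.84·86.9 − 2.22·5.8 = 60.120, which is > -58.3
0.6·86.9 + 1.05·5.8 = 58.230, which is < 70.1
-0.44·86.9 + 1.73·5.8 = -28.202, which is < 37.0
This sign pattern matches Z-4.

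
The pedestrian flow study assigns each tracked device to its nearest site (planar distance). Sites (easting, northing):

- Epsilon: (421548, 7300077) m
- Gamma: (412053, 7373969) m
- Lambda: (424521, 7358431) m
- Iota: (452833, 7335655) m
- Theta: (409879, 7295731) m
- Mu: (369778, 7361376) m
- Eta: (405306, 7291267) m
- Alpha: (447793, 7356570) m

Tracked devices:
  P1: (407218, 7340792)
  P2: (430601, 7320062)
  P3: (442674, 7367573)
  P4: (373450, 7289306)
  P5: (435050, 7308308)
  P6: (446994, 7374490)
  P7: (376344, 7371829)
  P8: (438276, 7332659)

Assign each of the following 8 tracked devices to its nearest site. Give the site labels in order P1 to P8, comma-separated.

P1 → Lambda (d²=610528130.00)
P2 → Epsilon (d²=481357034.00)
P3 → Alpha (d²=147270170.00)
P4 → Eta (d²=1018650257.00)
P5 → Epsilon (d²=250053365.00)
P6 → Alpha (d²=321764801.00)
P7 → Mu (d²=152377565.00)
P8 → Iota (d²=220882265.00)

Lambda, Epsilon, Alpha, Eta, Epsilon, Alpha, Mu, Iota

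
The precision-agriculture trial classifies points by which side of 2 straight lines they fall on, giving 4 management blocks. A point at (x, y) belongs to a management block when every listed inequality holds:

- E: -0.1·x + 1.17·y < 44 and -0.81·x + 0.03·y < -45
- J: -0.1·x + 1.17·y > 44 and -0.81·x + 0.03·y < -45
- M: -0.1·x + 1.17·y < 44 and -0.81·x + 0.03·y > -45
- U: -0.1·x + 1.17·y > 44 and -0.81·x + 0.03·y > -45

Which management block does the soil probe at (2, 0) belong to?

M

-0.1·2 + 1.17·0 = -0.200, which is < 44
-0.81·2 + 0.03·0 = -1.620, which is > -45
This sign pattern matches M.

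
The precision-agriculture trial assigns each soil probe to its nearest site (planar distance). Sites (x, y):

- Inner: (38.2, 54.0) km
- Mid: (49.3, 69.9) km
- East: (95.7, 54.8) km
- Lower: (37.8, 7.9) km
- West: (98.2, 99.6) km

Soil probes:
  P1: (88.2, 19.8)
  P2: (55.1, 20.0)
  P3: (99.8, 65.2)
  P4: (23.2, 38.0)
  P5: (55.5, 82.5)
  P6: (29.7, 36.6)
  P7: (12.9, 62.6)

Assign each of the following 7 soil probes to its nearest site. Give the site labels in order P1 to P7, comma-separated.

East, Lower, East, Inner, Mid, Inner, Inner

P1 → East (d²=1281.25)
P2 → Lower (d²=445.70)
P3 → East (d²=124.97)
P4 → Inner (d²=481.00)
P5 → Mid (d²=197.20)
P6 → Inner (d²=375.01)
P7 → Inner (d²=714.05)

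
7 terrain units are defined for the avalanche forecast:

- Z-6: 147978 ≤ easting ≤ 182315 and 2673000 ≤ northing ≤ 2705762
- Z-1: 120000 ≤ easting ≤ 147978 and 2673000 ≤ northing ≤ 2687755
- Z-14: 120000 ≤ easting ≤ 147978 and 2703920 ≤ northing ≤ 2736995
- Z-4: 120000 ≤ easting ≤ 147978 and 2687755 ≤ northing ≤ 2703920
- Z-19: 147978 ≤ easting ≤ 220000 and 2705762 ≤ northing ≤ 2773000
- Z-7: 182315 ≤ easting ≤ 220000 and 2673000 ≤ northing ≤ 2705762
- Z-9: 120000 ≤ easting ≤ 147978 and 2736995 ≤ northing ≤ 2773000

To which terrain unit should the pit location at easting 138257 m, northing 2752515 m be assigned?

Z-9

The point has easting = 138257 and northing = 2752515.
Only Z-9 satisfies 120000 ≤ easting ≤ 147978 and 2736995 ≤ northing ≤ 2773000.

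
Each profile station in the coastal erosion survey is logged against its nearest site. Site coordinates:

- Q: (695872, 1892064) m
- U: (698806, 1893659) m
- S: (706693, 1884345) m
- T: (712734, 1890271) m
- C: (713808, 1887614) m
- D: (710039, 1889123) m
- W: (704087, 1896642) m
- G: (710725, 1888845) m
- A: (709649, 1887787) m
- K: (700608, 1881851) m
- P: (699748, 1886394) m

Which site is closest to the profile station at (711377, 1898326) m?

W

Squared distances to each site:
Q: 279617669.000; U: 179810930.000; S: 217408217.000; T: 66724474.000; C: 120656705.000; D: 86485453.000; W: 55979956.000; G: 90314465.000; A: 114056505.000; K: 387396986.000; P: 277606265.000.
Minimum at W.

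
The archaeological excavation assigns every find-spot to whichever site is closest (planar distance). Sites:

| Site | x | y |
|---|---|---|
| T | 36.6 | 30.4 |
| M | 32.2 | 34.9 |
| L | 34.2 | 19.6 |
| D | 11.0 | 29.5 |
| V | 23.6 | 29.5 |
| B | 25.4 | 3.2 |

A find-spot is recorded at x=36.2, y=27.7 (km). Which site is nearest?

T

Squared distances to each site:
T: 7.450; M: 67.840; L: 69.610; D: 638.280; V: 162.000; B: 716.890.
Minimum at T.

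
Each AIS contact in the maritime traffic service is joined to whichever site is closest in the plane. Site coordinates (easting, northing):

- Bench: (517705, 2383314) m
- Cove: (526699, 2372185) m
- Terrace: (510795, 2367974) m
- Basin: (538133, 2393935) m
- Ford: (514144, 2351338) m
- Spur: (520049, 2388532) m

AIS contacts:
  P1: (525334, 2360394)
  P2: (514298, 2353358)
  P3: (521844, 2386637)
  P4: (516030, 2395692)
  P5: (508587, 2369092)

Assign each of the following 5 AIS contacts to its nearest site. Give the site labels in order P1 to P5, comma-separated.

Cove, Ford, Spur, Spur, Terrace

P1 → Cove (d²=140890906.00)
P2 → Ford (d²=4104116.00)
P3 → Spur (d²=6813050.00)
P4 → Spur (d²=67417961.00)
P5 → Terrace (d²=6125188.00)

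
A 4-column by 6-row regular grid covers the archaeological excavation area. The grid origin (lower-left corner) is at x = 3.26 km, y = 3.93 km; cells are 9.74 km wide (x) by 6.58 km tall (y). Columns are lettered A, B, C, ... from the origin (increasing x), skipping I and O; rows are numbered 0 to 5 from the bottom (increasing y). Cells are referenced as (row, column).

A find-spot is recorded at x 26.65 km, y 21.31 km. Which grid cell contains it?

(2, C)

Column index: ⌊(26.65 − 3.26) / 9.74⌋ = ⌊2.401⌋ = 2 → column C
Row offset from origin: ⌊(21.31 − 3.93) / 6.58⌋ = ⌊2.641⌋ = 2 → row 2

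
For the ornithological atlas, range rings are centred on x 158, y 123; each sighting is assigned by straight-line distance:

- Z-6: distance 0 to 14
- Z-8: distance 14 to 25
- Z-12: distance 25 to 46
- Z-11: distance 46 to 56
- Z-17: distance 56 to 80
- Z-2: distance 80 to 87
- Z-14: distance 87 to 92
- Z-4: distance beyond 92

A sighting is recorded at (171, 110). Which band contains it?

Z-8

Distance = √((171−158)² + (110−123)²) = √(169.000 + 169.000) = 18.385.
14 ≤ 18.385 < 25 → Z-8.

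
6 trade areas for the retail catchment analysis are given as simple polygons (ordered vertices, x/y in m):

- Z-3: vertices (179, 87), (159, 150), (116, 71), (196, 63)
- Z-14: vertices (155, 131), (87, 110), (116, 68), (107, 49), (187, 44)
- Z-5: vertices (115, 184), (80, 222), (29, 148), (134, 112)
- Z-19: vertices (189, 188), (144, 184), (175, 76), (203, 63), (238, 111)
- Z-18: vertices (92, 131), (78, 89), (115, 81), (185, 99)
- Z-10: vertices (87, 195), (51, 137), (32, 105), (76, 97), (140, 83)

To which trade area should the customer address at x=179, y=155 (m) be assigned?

Cast a ray rightward from (179, 155). For each polygon, the edges (by vertex number in listed order) whose endpoints lie on opposite sides of y = 155, where each meets that height, and whether that is right or left of the point:
Z-3: no edge straddles that height → 0 crossings.
Z-14: no edge straddles that height → 0 crossings.
Z-5: 2–3 at x≈33.8 (left), 4–1 at x≈122.7 (left) → 0 crossings.
Z-19: 2–3 at x≈152.3 (left), 5–1 at x≈210.0 (right) → 1 crossing.
Z-18: no edge straddles that height → 0 crossings.
Z-10: 1–2 at x≈62.2 (left), 5–1 at x≈105.9 (left) → 0 crossings.
Only Z-19 has an odd count, so the point is inside Z-19.

Z-19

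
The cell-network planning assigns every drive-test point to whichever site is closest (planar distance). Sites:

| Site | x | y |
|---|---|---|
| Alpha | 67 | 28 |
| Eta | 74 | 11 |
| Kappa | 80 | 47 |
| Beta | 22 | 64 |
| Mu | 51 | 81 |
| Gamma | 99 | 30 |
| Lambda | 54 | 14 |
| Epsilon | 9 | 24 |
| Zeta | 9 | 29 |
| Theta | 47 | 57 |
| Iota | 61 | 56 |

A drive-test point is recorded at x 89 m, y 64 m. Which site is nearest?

Kappa

Squared distances to each site:
Alpha: 1780.000; Eta: 3034.000; Kappa: 370.000; Beta: 4489.000; Mu: 1733.000; Gamma: 1256.000; Lambda: 3725.000; Epsilon: 8000.000; Zeta: 7625.000; Theta: 1813.000; Iota: 848.000.
Minimum at Kappa.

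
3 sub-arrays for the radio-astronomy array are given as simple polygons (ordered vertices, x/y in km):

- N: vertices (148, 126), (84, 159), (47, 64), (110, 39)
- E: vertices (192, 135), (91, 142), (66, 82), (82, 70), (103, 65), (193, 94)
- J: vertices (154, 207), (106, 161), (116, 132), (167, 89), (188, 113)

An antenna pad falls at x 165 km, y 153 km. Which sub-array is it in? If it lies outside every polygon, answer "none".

J

Cast a ray rightward from (165, 153). For each polygon, the edges (by vertex number in listed order) whose endpoints lie on opposite sides of y = 153, where each meets that height, and whether that is right or left of the point:
N: 1–2 at x≈95.6 (left), 2–3 at x≈81.7 (left) → 0 crossings.
E: no edge straddles that height → 0 crossings.
J: 2–3 at x≈108.8 (left), 5–1 at x≈173.5 (right) → 1 crossing.
Only J has an odd count, so the point is inside J.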